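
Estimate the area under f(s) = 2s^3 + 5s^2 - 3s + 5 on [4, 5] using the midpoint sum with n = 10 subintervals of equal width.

Δs = (5 − 4)/10 = 0.1.
Midpoints: 4.05, 4.15, 4.25, 4.35, 4.45, 4.55, 4.65, 4.75, 4.85, 4.95.
f(4.05) = 207.72275, f(4.15) = 221.60925, f(4.25) = 236.09375, f(4.35) = 251.18825, f(4.45) = 266.90475, f(4.55) = 283.25525, f(4.65) = 300.25175, f(4.75) = 317.90625, f(4.85) = 336.23075, f(4.95) = 355.23725.
Sum = Δs · [f(4.05) + f(4.15) + f(4.25) + ...].
Sum = 277.64.

277.64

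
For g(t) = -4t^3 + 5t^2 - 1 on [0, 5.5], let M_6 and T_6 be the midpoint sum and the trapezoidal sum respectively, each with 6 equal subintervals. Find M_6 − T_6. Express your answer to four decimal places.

32.3507

M_6 ≈ -632.487269.
T_6 ≈ -664.837963.
M_6 − T_6 ≈ 32.3507.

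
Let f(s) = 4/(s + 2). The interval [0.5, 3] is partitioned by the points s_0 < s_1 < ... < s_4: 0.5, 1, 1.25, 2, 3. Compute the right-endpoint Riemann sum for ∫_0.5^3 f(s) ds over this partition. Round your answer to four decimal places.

2.5244

Subinterval widths: 0.5, 0.25, 0.75, 1.
Right endpoints: 1, 1.25, 2, 3.
f(1) = 4/3, f(1.25) = 16/13, f(2) = 1, f(3) = 0.8.
Sum = Σ Δs_i · f(s_i).
Sum ≈ 2.5244.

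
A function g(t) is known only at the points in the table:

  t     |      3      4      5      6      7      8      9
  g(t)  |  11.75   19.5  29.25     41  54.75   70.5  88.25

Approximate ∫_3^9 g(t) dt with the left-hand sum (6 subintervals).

226.75

Δt = 1.
Sum = 1·[11.75 + 19.5 + 29.25 + 41 + 54.75 + 70.5] = 226.75.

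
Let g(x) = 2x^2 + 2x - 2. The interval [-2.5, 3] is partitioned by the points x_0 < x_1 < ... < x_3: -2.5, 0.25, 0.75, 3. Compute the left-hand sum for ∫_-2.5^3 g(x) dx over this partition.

Subinterval widths: 2.75, 0.5, 2.25.
Left endpoints: -2.5, 0.25, 0.75.
g(-2.5) = 5.5, g(0.25) = -1.375, g(0.75) = 0.625.
Sum = Σ Δx_i · g(x_i).
Sum = 15.84375.

15.84375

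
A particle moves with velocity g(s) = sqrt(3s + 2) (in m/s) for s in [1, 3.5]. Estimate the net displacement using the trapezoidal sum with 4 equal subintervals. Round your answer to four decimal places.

Δs = (3.5 − 1)/4 = 0.625.
g(1) ≈ 2.2361, g(1.625) ≈ 2.6220, g(2.25) ≈ 2.9580, g(2.875) ≈ 3.2596, g(3.5) ≈ 3.5355.
T_4 = (Δs/2)·[g(s_0) + 2g(s_1) + 2g(s_2) + 2g(s_3) + g(s_4)].
Sum ≈ 7.3284.

7.3284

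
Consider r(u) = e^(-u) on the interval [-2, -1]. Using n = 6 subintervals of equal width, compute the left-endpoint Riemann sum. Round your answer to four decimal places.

Δu = (-1 − (-2))/6 = 1/6.
Left endpoints: -2, -11/6, -5/3, -1.5, -4/3, -7/6.
r(-2) ≈ 7.3891, r(-11/6) ≈ 6.2547, r(-5/3) ≈ 5.2945, r(-1.5) ≈ 4.4817, r(-4/3) ≈ 3.7937, r(-7/6) ≈ 3.2113.
Sum = Δu · [r(-2) + r(-11/6) + r(-5/3) + ...].
Sum ≈ 5.0708.

5.0708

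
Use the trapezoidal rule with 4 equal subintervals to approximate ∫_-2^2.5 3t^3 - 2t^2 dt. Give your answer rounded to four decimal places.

Δt = (2.5 − (-2))/4 = 1.125.
f(-2) = -32, f(-0.875) = -1813/512, f(0.25) = -0.078125, f(1.375) = 2057/512, f(2.5) = 34.375.
T_4 = (Δt/2)·[f(t_0) + 2f(t_1) + 2f(t_2) + 2f(t_3) + f(t_4)].
Sum ≈ 1.7842.

1.7842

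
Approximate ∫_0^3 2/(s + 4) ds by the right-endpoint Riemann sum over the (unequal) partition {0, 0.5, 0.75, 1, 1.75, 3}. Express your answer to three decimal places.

Subinterval widths: 0.5, 0.25, 0.25, 0.75, 1.25.
Right endpoints: 0.5, 0.75, 1, 1.75, 3.
f(0.5) = 4/9, f(0.75) = 8/19, f(1) = 0.4, f(1.75) = 8/23, f(3) = 2/7.
Sum = Σ Δs_i · f(s_i).
Sum ≈ 1.045.

1.045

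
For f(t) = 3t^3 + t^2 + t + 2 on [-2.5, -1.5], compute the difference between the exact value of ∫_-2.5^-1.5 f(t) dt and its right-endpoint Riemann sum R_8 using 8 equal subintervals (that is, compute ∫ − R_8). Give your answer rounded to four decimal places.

-2.0651

Exact integral: ∫_-2.5^-1.5 f(t) dt ≈ -21.416667.
R_8 = -19.3515625.
Error ≈ -21.416667 − (-19.3515625) ≈ -2.0651.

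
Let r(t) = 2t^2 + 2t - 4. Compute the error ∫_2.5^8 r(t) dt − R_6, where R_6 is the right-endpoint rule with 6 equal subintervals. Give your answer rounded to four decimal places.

Exact integral: ∫_2.5^8 r(t) dt ≈ 366.666667.
R_6 ≈ 426.186343.
Error ≈ 366.666667 − 426.186343 ≈ -59.5197.

-59.5197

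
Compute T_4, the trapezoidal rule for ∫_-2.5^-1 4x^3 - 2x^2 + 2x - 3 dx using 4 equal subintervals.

-58.37109375

Δx = (-1 − (-2.5))/4 = 0.375.
f(-2.5) = -83, f(-2.125) = -54.6640625, f(-1.75) = -34.0625, f(-1.375) = -19.9296875, f(-1) = -11.
T_4 = (Δx/2)·[f(x_0) + 2f(x_1) + 2f(x_2) + 2f(x_3) + f(x_4)].
Sum = -58.37109375.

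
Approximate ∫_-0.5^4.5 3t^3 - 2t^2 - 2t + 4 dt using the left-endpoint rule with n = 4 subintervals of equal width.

Δt = (4.5 − (-0.5))/4 = 1.25.
Left endpoints: -0.5, 0.75, 2, 3.25.
f(-0.5) = 4.125, f(0.75) = 2.640625, f(2) = 16, f(3.25) = 79.359375.
Sum = Δt · [f(-0.5) + f(0.75) + f(2) + f(3.25)].
Sum = 127.65625.

127.65625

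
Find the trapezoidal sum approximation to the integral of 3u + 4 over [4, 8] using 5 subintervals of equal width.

88

Δu = (8 − 4)/5 = 0.8.
f(4) = 16, f(4.8) = 18.4, f(5.6) = 20.8, f(6.4) = 23.2, f(7.2) = 25.6, f(8) = 28.
T_5 = (Δu/2)·[f(u_0) + 2f(u_1) + ... + 2f(u_{4}) + f(u_5)].
Sum = 88.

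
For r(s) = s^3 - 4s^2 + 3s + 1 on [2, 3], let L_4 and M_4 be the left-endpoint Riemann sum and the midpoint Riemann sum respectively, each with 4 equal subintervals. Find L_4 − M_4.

-0.1953125

L_4 = -0.796875.
M_4 = -0.6015625.
L_4 − M_4 = -0.1953125.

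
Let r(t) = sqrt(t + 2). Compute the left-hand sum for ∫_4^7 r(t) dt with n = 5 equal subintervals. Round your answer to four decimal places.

8.0358

Δt = (7 − 4)/5 = 0.6.
Left endpoints: 4, 4.6, 5.2, 5.8, 6.4.
r(4) ≈ 2.4495, r(4.6) ≈ 2.5690, r(5.2) ≈ 2.6833, r(5.8) ≈ 2.7928, r(6.4) ≈ 2.8983.
Sum = Δt · [r(4) + r(4.6) + r(5.2) + r(5.8) + r(6.4)].
Sum ≈ 8.0358.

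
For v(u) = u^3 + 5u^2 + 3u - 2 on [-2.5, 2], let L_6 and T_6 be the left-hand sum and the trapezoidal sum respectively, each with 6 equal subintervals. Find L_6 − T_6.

L_6 = 13.32421875.
T_6 = 23.02734375.
L_6 − T_6 = -9.703125.

-9.703125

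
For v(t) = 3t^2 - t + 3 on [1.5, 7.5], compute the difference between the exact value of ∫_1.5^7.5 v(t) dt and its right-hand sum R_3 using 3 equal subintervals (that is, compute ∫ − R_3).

Exact integral: ∫_1.5^7.5 v(t) dt = 409.5.
R_3 = 577.5.
Error = 409.5 − 577.5 = -168.

-168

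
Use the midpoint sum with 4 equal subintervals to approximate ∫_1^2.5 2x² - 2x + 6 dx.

Δx = (2.5 − 1)/4 = 0.375.
Midpoints: 1.1875, 1.5625, 1.9375, 2.3125.
f(1.1875) = 6.4453125, f(1.5625) = 7.7578125, f(1.9375) = 9.6328125, f(2.3125) = 12.0703125.
Sum = Δx · [f(1.1875) + f(1.5625) + f(1.9375) + f(2.3125)].
Sum = 13.46484375.

13.46484375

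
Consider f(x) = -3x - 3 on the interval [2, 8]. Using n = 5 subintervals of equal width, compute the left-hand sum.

Δx = (8 − 2)/5 = 1.2.
Left endpoints: 2, 3.2, 4.4, 5.6, 6.8.
f(2) = -9, f(3.2) = -12.6, f(4.4) = -16.2, f(5.6) = -19.8, f(6.8) = -23.4.
Sum = Δx · [f(2) + f(3.2) + f(4.4) + f(5.6) + f(6.8)].
Sum = -97.2.

-97.2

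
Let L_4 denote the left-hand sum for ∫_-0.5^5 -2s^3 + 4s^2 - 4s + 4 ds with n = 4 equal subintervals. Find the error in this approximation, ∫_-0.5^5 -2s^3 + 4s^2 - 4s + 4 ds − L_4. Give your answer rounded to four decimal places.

Exact integral: ∫_-0.5^5 f(s) ds ≈ -173.135417.
L_4 ≈ -70.490234.
Error ≈ -173.135417 − (-70.490234) ≈ -102.6452.

-102.6452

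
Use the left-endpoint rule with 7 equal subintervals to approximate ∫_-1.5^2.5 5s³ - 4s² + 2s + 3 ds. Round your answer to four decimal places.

9.0714

Δs = (2.5 − (-1.5))/7 = 4/7.
Left endpoints: -1.5, -13/14, -5/14, 3/14, 11/14, 19/14, 27/14.
f(-1.5) = -25.875, f(-13/14) = -17313/2744, f(-5/14) = 4247/2744, f(3/14) = 9039/2744, f(11/14) = 12423/2744, f(19/14) = 29759/2744, f(27/14) = 76407/2744.
Sum = Δs · [f(-1.5) + f(-13/14) + f(-5/14) + ...].
Sum ≈ 9.0714.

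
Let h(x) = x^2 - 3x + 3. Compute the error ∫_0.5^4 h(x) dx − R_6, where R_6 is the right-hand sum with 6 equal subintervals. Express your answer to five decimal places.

-1.72975

Exact integral: ∫_0.5^4 h(x) dx ≈ 8.1666667.
R_6 ≈ 9.8964120.
Error ≈ 8.1666667 − 9.8964120 ≈ -1.72975.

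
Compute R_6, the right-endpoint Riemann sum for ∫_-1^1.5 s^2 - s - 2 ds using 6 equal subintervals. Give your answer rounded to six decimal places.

Δs = (1.5 − (-1))/6 = 5/12.
Right endpoints: -7/12, -1/6, 0.25, 2/3, 13/12, 1.5.
f(-7/12) = -155/144, f(-1/6) = -65/36, f(0.25) = -2.1875, f(2/3) = -20/9, f(13/12) = -275/144, f(1.5) = -1.25.
Sum = Δs · [f(-7/12) + f(-1/6) + f(0.25) + ...].
Sum ≈ -4.354745.

-4.354745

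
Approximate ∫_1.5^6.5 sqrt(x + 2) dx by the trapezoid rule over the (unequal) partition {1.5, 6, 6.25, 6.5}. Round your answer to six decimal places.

12.009384

Subinterval widths: 4.5, 0.25, 0.25.
f(1.5) ≈ 1.870829, f(6) ≈ 2.828427, f(6.25) ≈ 2.872281, f(6.5) ≈ 2.915476.
On each subinterval the trapezoid contributes (Δx_i/2)·[f(x_{i-1}) + f(x_i)].
Sum ≈ 12.009384.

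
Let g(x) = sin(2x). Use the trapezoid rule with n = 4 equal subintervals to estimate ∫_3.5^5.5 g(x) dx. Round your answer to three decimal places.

0.343

Δx = (5.5 − 3.5)/4 = 0.5.
g(3.5) ≈ 0.657, g(4) ≈ 0.989, g(4.5) ≈ 0.412, g(5) ≈ -0.544, g(5.5) ≈ -1.000.
T_4 = (Δx/2)·[g(x_0) + 2g(x_1) + 2g(x_2) + 2g(x_3) + g(x_4)].
Sum ≈ 0.343.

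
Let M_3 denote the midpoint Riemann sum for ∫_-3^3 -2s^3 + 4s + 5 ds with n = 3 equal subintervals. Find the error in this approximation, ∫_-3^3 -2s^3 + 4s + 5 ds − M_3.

Exact integral: ∫_-3^3 f(s) ds = 30.
M_3 = 30.
Error = 30 − 30 = 0.

0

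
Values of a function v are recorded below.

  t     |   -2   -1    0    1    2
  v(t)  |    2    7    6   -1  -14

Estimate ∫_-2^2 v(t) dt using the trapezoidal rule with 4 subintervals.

Δt = 1.
T_4 = (1/2)·[2 + 2·7 + 2·6 + 2·(-1) + (-14)] = 6.

6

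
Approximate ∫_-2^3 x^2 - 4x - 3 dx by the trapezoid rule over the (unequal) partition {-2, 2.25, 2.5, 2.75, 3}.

Subinterval widths: 4.25, 0.25, 0.25, 0.25.
f(-2) = 9, f(2.25) = -6.9375, f(2.5) = -6.75, f(2.75) = -6.4375, f(3) = -6.
On each subinterval the trapezoid contributes (Δx_i/2)·[f(x_{i-1}) + f(x_i)].
Sum = -0.53125.

-0.53125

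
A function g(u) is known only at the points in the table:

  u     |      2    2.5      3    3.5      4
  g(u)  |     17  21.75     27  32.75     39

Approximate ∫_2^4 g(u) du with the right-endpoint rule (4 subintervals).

60.25

Δu = 0.5.
Sum = 0.5·[21.75 + 27 + 32.75 + 39] = 60.25.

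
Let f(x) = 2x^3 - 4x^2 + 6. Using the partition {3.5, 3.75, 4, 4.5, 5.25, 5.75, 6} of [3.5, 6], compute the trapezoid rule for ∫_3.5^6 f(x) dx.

360.140625

Subinterval widths: 0.25, 0.25, 0.5, 0.75, 0.5, 0.25.
f(3.5) = 42.75, f(3.75) = 55.21875, f(4) = 70, f(4.5) = 107.25, f(5.25) = 185.15625, f(5.75) = 253.96875, f(6) = 294.
On each subinterval the trapezoid contributes (Δx_i/2)·[f(x_{i-1}) + f(x_i)].
Sum = 360.140625.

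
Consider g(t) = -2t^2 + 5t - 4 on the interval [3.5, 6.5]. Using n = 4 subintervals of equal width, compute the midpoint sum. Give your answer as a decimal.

-91.21875

Δt = (6.5 − 3.5)/4 = 0.75.
Midpoints: 3.875, 4.625, 5.375, 6.125.
g(3.875) = -14.65625, g(4.625) = -23.65625, g(5.375) = -34.90625, g(6.125) = -48.40625.
Sum = Δt · [g(3.875) + g(4.625) + g(5.375) + g(6.125)].
Sum = -91.21875.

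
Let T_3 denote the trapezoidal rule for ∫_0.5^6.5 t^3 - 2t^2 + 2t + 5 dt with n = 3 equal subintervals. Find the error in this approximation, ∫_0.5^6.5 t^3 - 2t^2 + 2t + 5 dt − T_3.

-34

Exact integral: ∫_0.5^6.5 f(t) dt = 335.25.
T_3 = 369.25.
Error = 335.25 − 369.25 = -34.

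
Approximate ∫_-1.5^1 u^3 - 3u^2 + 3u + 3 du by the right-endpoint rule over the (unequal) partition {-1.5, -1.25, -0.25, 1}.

Subinterval widths: 0.25, 1, 1.25.
Right endpoints: -1.25, -0.25, 1.
f(-1.25) = -7.390625, f(-0.25) = 2.046875, f(1) = 4.
Sum = Σ Δu_i · f(u_i).
Sum = 5.19921875.

5.19921875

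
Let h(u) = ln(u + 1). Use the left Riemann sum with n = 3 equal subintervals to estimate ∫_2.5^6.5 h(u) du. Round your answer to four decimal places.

Δu = (6.5 − 2.5)/3 = 4/3.
Left endpoints: 2.5, 23/6, 31/6.
h(2.5) ≈ 1.2528, h(23/6) ≈ 1.5755, h(31/6) ≈ 1.8192.
Sum = Δu · [h(2.5) + h(23/6) + h(31/6)].
Sum ≈ 6.1966.

6.1966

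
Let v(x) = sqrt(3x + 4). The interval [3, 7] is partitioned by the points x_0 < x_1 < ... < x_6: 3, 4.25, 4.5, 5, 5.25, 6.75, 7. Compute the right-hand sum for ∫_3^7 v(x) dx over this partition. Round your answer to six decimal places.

18.088788

Subinterval widths: 1.25, 0.25, 0.5, 0.25, 1.5, 0.25.
Right endpoints: 4.25, 4.5, 5, 5.25, 6.75, 7.
v(4.25) ≈ 4.092676, v(4.5) ≈ 4.183300, v(5) ≈ 4.358899, v(5.25) ≈ 4.444097, v(6.75) ≈ 4.924429, v(7) ≈ 5.000000.
Sum = Σ Δx_i · v(x_i).
Sum ≈ 18.088788.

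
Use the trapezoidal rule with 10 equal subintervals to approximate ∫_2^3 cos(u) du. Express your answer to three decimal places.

Δu = (3 − 2)/10 = 0.1.
f(2) ≈ -0.416, f(2.1) ≈ -0.505, f(2.2) ≈ -0.589, f(2.3) ≈ -0.666, f(2.4) ≈ -0.737, f(2.5) ≈ -0.801, f(2.6) ≈ -0.857, f(2.7) ≈ -0.904, f(2.8) ≈ -0.942, f(2.9) ≈ -0.971, f(3) ≈ -0.990.
T_10 = (Δu/2)·[f(u_0) + 2f(u_1) + ... + 2f(u_{9}) + f(u_10)].
Sum ≈ -0.768.

-0.768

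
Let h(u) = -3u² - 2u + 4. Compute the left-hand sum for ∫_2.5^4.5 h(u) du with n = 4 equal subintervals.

-70.25

Δu = (4.5 − 2.5)/4 = 0.5.
Left endpoints: 2.5, 3, 3.5, 4.
h(2.5) = -19.75, h(3) = -29, h(3.5) = -39.75, h(4) = -52.
Sum = Δu · [h(2.5) + h(3) + h(3.5) + h(4)].
Sum = -70.25.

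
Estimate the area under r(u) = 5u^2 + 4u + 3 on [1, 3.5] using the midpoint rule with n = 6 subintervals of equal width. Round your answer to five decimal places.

99.61082

Δu = (3.5 − 1)/6 = 5/12.
Midpoints: 29/24, 1.625, 49/24, 59/24, 2.875, 79/24.
r(29/24) = 8717/576, r(1.625) = 22.703125, r(49/24) = 18437/576, r(59/24) = 24797/576, r(2.875) = 55.828125, r(79/24) = 40517/576.
Sum = Δu · [r(29/24) + r(1.625) + r(49/24) + ...].
Sum ≈ 99.61082.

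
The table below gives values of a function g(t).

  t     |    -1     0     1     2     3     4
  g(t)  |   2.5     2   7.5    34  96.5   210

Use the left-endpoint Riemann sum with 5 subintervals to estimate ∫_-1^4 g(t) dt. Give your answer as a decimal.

Δt = 1.
Sum = 1·[2.5 + 2 + 7.5 + 34 + 96.5] = 142.5.

142.5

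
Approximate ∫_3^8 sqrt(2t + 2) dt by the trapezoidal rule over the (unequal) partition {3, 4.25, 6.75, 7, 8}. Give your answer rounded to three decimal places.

17.878

Subinterval widths: 1.25, 2.5, 0.25, 1.
f(3) ≈ 2.828, f(4.25) ≈ 3.240, f(6.75) ≈ 3.937, f(7) ≈ 4.000, f(8) ≈ 4.243.
On each subinterval the trapezoid contributes (Δt_i/2)·[f(t_{i-1}) + f(t_i)].
Sum ≈ 17.878.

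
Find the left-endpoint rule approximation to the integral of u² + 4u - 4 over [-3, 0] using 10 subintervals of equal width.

-21.405

Δu = (0 − (-3))/10 = 0.3.
Left endpoints: -3, -2.7, -2.4, -2.1, -1.8, -1.5, -1.2, -0.9, -0.6, -0.3.
f(-3) = -7, f(-2.7) = -7.51, f(-2.4) = -7.84, f(-2.1) = -7.99, f(-1.8) = -7.96, f(-1.5) = -7.75, f(-1.2) = -7.36, f(-0.9) = -6.79, f(-0.6) = -6.04, f(-0.3) = -5.11.
Sum = Δu · [f(-3) + f(-2.7) + f(-2.4) + ...].
Sum = -21.405.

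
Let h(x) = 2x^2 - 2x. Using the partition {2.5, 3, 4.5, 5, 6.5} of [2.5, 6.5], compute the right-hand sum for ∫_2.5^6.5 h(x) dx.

Subinterval widths: 0.5, 1.5, 0.5, 1.5.
Right endpoints: 3, 4.5, 5, 6.5.
h(3) = 12, h(4.5) = 31.5, h(5) = 40, h(6.5) = 71.5.
Sum = Σ Δx_i · h(x_i).
Sum = 180.5.

180.5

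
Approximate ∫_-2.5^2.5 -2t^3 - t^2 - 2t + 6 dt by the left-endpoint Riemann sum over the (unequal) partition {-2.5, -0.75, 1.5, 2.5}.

Subinterval widths: 1.75, 2.25, 1.
Left endpoints: -2.5, -0.75, 1.5.
f(-2.5) = 36, f(-0.75) = 7.78125, f(1.5) = -6.
Sum = Σ Δt_i · f(t_i).
Sum = 74.5078125.

74.5078125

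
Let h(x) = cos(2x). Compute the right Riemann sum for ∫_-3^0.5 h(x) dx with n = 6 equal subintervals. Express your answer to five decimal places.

Δx = (0.5 − (-3))/6 = 7/12.
Right endpoints: -29/12, -11/6, -1.25, -2/3, -1/12, 0.5.
h(-29/12) ≈ 0.12065, h(-11/6) ≈ -0.86529, h(-1.25) ≈ -0.80114, h(-2/3) ≈ 0.23524, h(-1/12) ≈ 0.98614, h(0.5) ≈ 0.54030.
Sum = Δx · [h(-29/12) + h(-11/6) + h(-1.25) + ...].
Sum ≈ 0.12594.

0.12594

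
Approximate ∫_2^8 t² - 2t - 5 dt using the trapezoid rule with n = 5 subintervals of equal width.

Δt = (8 − 2)/5 = 1.2.
f(2) = -5, f(3.2) = -1.16, f(4.4) = 5.56, f(5.6) = 15.16, f(6.8) = 27.64, f(8) = 43.
T_5 = (Δt/2)·[f(t_0) + 2f(t_1) + ... + 2f(t_{4}) + f(t_5)].
Sum = 79.44.

79.44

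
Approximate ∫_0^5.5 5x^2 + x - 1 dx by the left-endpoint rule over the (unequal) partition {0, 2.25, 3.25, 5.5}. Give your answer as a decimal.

Subinterval widths: 2.25, 1, 2.25.
Left endpoints: 0, 2.25, 3.25.
f(0) = -1, f(2.25) = 26.5625, f(3.25) = 55.0625.
Sum = Σ Δx_i · f(x_i).
Sum = 148.203125.

148.203125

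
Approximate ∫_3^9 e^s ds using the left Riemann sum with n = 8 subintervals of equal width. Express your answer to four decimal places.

5427.2594

Δs = (9 − 3)/8 = 0.75.
Left endpoints: 3, 3.75, 4.5, 5.25, 6, 6.75, 7.5, 8.25.
f(3) ≈ 20.0855, f(3.75) ≈ 42.5211, f(4.5) ≈ 90.0171, f(5.25) ≈ 190.5663, f(6) ≈ 403.4288, f(6.75) ≈ 854.0588, f(7.5) ≈ 1808.0424, f(8.25) ≈ 3827.6258.
Sum = Δs · [f(3) + f(3.75) + f(4.5) + ...].
Sum ≈ 5427.2594.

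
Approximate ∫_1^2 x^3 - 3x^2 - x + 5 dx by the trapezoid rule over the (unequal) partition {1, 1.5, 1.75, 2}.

Subinterval widths: 0.5, 0.25, 0.25.
f(1) = 2, f(1.5) = 0.125, f(1.75) = -0.578125, f(2) = -1.
On each subinterval the trapezoid contributes (Δx_i/2)·[f(x_{i-1}) + f(x_i)].
Sum = 0.27734375.

0.27734375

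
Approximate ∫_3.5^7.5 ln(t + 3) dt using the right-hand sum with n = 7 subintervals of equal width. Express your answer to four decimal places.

8.6582

Δt = (7.5 − 3.5)/7 = 4/7.
Right endpoints: 57/14, 65/14, 73/14, 81/14, 89/14, 97/14, 7.5.
f(57/14) ≈ 1.9561, f(65/14) ≈ 2.0338, f(73/14) ≈ 2.1059, f(81/14) ≈ 2.1731, f(89/14) ≈ 2.2361, f(97/14) ≈ 2.2954, f(7.5) ≈ 2.3514.
Sum = Δt · [f(57/14) + f(65/14) + f(73/14) + ...].
Sum ≈ 8.6582.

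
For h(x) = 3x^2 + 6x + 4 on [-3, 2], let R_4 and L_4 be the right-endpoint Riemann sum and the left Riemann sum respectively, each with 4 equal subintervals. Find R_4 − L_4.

18.75

R_4 = 53.28125.
L_4 = 34.53125.
R_4 − L_4 = 18.75.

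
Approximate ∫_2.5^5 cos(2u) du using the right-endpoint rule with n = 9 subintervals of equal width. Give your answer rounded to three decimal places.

0.046

Δu = (5 − 2.5)/9 = 5/18.
Right endpoints: 25/9, 55/18, 10/3, 65/18, 35/9, 25/6, 40/9, 85/18, 5.
f(25/9) ≈ 0.747, f(55/18) ≈ 0.985, f(10/3) ≈ 0.927, f(65/18) ≈ 0.591, f(35/9) ≈ 0.076, f(25/6) ≈ -0.461, f(40/9) ≈ -0.860, f(85/18) ≈ -1.000, f(5) ≈ -0.839.
Sum = Δu · [f(25/9) + f(55/18) + f(10/3) + ...].
Sum ≈ 0.046.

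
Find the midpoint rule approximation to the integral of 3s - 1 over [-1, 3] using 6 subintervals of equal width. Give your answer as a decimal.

8

Δs = (3 − (-1))/6 = 2/3.
Midpoints: -2/3, 0, 2/3, 4/3, 2, 8/3.
f(-2/3) = -3, f(0) = -1, f(2/3) = 1, f(4/3) = 3, f(2) = 5, f(8/3) = 7.
Sum = Δs · [f(-2/3) + f(0) + f(2/3) + ...].
Sum = 8.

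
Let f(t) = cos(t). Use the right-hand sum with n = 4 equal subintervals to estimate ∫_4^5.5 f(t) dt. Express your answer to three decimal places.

Δt = (5.5 − 4)/4 = 0.375.
Right endpoints: 4.375, 4.75, 5.125, 5.5.
f(4.375) ≈ -0.331, f(4.75) ≈ 0.038, f(5.125) ≈ 0.401, f(5.5) ≈ 0.709.
Sum = Δt · [f(4.375) + f(4.75) + f(5.125) + f(5.5)].
Sum ≈ 0.306.

0.306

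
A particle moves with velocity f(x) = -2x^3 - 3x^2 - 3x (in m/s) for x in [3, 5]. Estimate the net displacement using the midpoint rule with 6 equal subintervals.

-393.5

Δx = (5 − 3)/6 = 1/3.
Midpoints: 19/6, 3.5, 23/6, 25/6, 4.5, 29/6.
f(19/6) = -5567/54, f(3.5) = -133, f(23/6) = -9085/54, f(25/6) = -5650/27, f(4.5) = -256.5, f(29/6) = -8381/27.
Sum = Δx · [f(19/6) + f(3.5) + f(23/6) + ...].
Sum = -393.5.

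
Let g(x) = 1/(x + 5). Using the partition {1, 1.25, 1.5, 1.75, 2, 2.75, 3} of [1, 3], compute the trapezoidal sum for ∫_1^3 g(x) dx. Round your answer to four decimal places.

0.2879

Subinterval widths: 0.25, 0.25, 0.25, 0.25, 0.75, 0.25.
g(1) = 1/6, g(1.25) = 0.16, g(1.5) = 2/13, g(1.75) = 4/27, g(2) = 1/7, g(2.75) = 4/31, g(3) = 0.125.
On each subinterval the trapezoid contributes (Δx_i/2)·[g(x_{i-1}) + g(x_i)].
Sum ≈ 0.2879.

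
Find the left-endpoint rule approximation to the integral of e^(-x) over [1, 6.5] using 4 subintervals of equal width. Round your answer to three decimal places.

0.674

Δx = (6.5 − 1)/4 = 1.375.
Left endpoints: 1, 2.375, 3.75, 5.125.
f(1) ≈ 0.368, f(2.375) ≈ 0.093, f(3.75) ≈ 0.024, f(5.125) ≈ 0.006.
Sum = Δx · [f(1) + f(2.375) + f(3.75) + f(5.125)].
Sum ≈ 0.674.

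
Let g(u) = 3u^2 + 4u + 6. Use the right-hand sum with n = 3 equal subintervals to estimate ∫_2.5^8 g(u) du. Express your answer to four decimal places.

833.0972

Δu = (8 − 2.5)/3 = 11/6.
Right endpoints: 13/3, 37/6, 8.
g(13/3) = 239/3, g(37/6) = 144.75, g(8) = 230.
Sum = Δu · [g(13/3) + g(37/6) + g(8)].
Sum ≈ 833.0972.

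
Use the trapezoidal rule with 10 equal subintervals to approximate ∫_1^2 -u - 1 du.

-2.5

Δu = (2 − 1)/10 = 0.1.
f(1) = -2, f(1.1) = -2.1, f(1.2) = -2.2, f(1.3) = -2.3, f(1.4) = -2.4, f(1.5) = -2.5, f(1.6) = -2.6, f(1.7) = -2.7, f(1.8) = -2.8, f(1.9) = -2.9, f(2) = -3.
T_10 = (Δu/2)·[f(u_0) + 2f(u_1) + ... + 2f(u_{9}) + f(u_10)].
Sum = -2.5.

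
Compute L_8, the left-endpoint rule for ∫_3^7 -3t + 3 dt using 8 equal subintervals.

Δt = (7 − 3)/8 = 0.5.
Left endpoints: 3, 3.5, 4, 4.5, 5, 5.5, 6, 6.5.
f(3) = -6, f(3.5) = -7.5, f(4) = -9, f(4.5) = -10.5, f(5) = -12, f(5.5) = -13.5, f(6) = -15, f(6.5) = -16.5.
Sum = Δt · [f(3) + f(3.5) + f(4) + ...].
Sum = -45.

-45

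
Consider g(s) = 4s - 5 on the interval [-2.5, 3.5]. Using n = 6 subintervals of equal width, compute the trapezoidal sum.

Δs = (3.5 − (-2.5))/6 = 1.
g(-2.5) = -15, g(-1.5) = -11, g(-0.5) = -7, g(0.5) = -3, g(1.5) = 1, g(2.5) = 5, g(3.5) = 9.
T_6 = (Δs/2)·[g(s_0) + 2g(s_1) + ... + 2g(s_{5}) + g(s_6)].
Sum = -18.

-18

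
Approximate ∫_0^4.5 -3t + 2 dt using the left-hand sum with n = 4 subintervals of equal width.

Δt = (4.5 − 0)/4 = 1.125.
Left endpoints: 0, 1.125, 2.25, 3.375.
f(0) = 2, f(1.125) = -1.375, f(2.25) = -4.75, f(3.375) = -8.125.
Sum = Δt · [f(0) + f(1.125) + f(2.25) + f(3.375)].
Sum = -13.78125.

-13.78125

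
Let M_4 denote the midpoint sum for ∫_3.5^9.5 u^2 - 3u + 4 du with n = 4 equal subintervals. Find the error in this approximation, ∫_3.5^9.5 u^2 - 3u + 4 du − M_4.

1.125

Exact integral: ∫_3.5^9.5 f(u) du = 178.5.
M_4 = 177.375.
Error = 178.5 − 177.375 = 1.125.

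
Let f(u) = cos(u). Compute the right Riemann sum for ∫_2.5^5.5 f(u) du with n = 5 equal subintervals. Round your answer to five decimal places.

Δu = (5.5 − 2.5)/5 = 0.6.
Right endpoints: 3.1, 3.7, 4.3, 4.9, 5.5.
f(3.1) ≈ -0.99914, f(3.7) ≈ -0.84810, f(4.3) ≈ -0.40080, f(4.9) ≈ 0.18651, f(5.5) ≈ 0.70867.
Sum = Δu · [f(3.1) + f(3.7) + f(4.3) + f(4.9) + f(5.5)].
Sum ≈ -0.81171.

-0.81171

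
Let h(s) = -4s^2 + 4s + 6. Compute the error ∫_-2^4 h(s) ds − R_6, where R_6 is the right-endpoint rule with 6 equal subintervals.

Exact integral: ∫_-2^4 h(s) ds = -36.
R_6 = -52.
Error = -36 − (-52) = 16.

16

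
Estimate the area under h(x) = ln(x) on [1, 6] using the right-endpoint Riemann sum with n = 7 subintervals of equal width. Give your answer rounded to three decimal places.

6.356

Δx = (6 − 1)/7 = 5/7.
Right endpoints: 12/7, 17/7, 22/7, 27/7, 32/7, 37/7, 6.
h(12/7) ≈ 0.539, h(17/7) ≈ 0.887, h(22/7) ≈ 1.145, h(27/7) ≈ 1.350, h(32/7) ≈ 1.520, h(37/7) ≈ 1.665, h(6) ≈ 1.792.
Sum = Δx · [h(12/7) + h(17/7) + h(22/7) + ...].
Sum ≈ 6.356.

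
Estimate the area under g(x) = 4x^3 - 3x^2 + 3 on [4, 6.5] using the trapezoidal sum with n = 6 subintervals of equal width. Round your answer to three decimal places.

1330.278

Δx = (6.5 − 4)/6 = 5/12.
g(4) = 211, g(53/12) = 31223/108, g(29/6) = 41533/108, g(5.25) = 499.125, g(17/3) = 17132/27, g(73/12) = 21397/27, g(6.5) = 974.75.
T_6 = (Δx/2)·[g(x_0) + 2g(x_1) + ... + 2g(x_{5}) + g(x_6)].
Sum ≈ 1330.278.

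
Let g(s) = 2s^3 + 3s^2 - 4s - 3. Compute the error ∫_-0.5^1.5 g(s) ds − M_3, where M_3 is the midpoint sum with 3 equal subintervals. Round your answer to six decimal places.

0.444444

Exact integral: ∫_-0.5^1.5 g(s) ds = -4.
M_3 ≈ -4.44444444.
Error ≈ -4 − (-4.44444444) ≈ 0.444444.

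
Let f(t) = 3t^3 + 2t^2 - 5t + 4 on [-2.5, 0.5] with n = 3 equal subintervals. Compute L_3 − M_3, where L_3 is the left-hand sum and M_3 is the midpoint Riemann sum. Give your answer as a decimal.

-15.375

L_3 = -5.375.
M_3 = 10.
L_3 − M_3 = -15.375.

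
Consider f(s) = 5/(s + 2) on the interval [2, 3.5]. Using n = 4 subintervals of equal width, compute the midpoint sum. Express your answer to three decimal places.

1.591

Δs = (3.5 − 2)/4 = 0.375.
Midpoints: 2.1875, 2.5625, 2.9375, 3.3125.
f(2.1875) = 80/67, f(2.5625) = 80/73, f(2.9375) = 80/79, f(3.3125) = 16/17.
Sum = Δs · [f(2.1875) + f(2.5625) + f(2.9375) + f(3.3125)].
Sum ≈ 1.591.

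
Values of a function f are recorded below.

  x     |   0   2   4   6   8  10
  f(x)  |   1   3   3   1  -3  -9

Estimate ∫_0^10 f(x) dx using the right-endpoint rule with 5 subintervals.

Δx = 2.
Sum = 2·[3 + 3 + 1 + (-3) + (-9)] = -10.

-10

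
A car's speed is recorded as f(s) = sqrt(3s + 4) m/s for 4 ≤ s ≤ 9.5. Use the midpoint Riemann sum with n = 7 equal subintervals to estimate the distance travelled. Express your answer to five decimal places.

26.95365

Δs = (9.5 − 4)/7 = 11/14.
Midpoints: 123/28, 145/28, 167/28, 6.75, 211/28, 233/28, 255/28.
f(123/28) ≈ 4.14470, f(145/28) ≈ 4.41992, f(167/28) ≈ 4.67898, f(6.75) ≈ 4.92443, f(211/28) ≈ 5.15821, f(233/28) ≈ 5.38185, f(255/28) ≈ 5.59656.
Sum = Δs · [f(123/28) + f(145/28) + f(167/28) + ...].
Sum ≈ 26.95365.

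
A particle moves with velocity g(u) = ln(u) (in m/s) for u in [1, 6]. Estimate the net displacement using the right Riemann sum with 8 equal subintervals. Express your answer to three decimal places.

6.284

Δu = (6 − 1)/8 = 0.625.
Right endpoints: 1.625, 2.25, 2.875, 3.5, 4.125, 4.75, 5.375, 6.
g(1.625) ≈ 0.486, g(2.25) ≈ 0.811, g(2.875) ≈ 1.056, g(3.5) ≈ 1.253, g(4.125) ≈ 1.417, g(4.75) ≈ 1.558, g(5.375) ≈ 1.682, g(6) ≈ 1.792.
Sum = Δu · [g(1.625) + g(2.25) + g(2.875) + ...].
Sum ≈ 6.284.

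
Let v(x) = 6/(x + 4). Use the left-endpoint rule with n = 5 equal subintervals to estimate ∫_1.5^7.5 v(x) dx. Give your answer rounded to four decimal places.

4.7853

Δx = (7.5 − 1.5)/5 = 1.2.
Left endpoints: 1.5, 2.7, 3.9, 5.1, 6.3.
v(1.5) = 12/11, v(2.7) = 60/67, v(3.9) = 60/79, v(5.1) = 60/91, v(6.3) = 60/103.
Sum = Δx · [v(1.5) + v(2.7) + v(3.9) + v(5.1) + v(6.3)].
Sum ≈ 4.7853.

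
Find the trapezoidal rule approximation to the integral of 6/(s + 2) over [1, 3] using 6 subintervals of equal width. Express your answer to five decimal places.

Δs = (3 − 1)/6 = 1/3.
f(1) = 2, f(4/3) = 1.8, f(5/3) = 18/11, f(2) = 1.5, f(7/3) = 18/13, f(8/3) = 9/7, f(3) = 1.2.
T_6 = (Δs/2)·[f(s_0) + 2f(s_1) + ... + 2f(s_{5}) + f(s_6)].
Sum ≈ 3.06890.

3.06890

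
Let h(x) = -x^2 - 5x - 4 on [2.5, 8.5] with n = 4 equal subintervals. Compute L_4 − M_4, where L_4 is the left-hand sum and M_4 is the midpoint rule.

68.625

L_4 = -318.75.
M_4 = -387.375.
L_4 − M_4 = 68.625.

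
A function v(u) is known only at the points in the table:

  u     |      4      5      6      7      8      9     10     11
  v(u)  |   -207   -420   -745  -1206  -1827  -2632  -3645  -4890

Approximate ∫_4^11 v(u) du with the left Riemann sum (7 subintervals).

Δu = 1.
Sum = 1·[(-207) + (-420) + (-745) + (-1206) + (-1827) + (-2632) + (-3645)] = -10682.

-10682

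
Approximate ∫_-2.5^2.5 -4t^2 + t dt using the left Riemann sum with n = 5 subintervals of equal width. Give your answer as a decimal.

Δt = (2.5 − (-2.5))/5 = 1.
Left endpoints: -2.5, -1.5, -0.5, 0.5, 1.5.
f(-2.5) = -27.5, f(-1.5) = -10.5, f(-0.5) = -1.5, f(0.5) = -0.5, f(1.5) = -7.5.
Sum = Δt · [f(-2.5) + f(-1.5) + f(-0.5) + f(0.5) + f(1.5)].
Sum = -47.5.

-47.5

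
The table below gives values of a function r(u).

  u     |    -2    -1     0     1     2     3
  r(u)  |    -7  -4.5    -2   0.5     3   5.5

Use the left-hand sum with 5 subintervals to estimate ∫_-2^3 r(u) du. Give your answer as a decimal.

-10

Δu = 1.
Sum = 1·[(-7) + (-4.5) + (-2) + 0.5 + 3] = -10.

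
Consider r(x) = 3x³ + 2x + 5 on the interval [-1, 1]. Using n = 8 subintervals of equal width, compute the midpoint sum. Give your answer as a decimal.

10

Δx = (1 − (-1))/8 = 0.25.
Midpoints: -0.875, -0.625, -0.375, -0.125, 0.125, 0.375, 0.625, 0.875.
r(-0.875) = 635/512, r(-0.625) = 1545/512, r(-0.375) = 2095/512, r(-0.125) = 2429/512, r(0.125) = 2691/512, r(0.375) = 3025/512, r(0.625) = 3575/512, r(0.875) = 4485/512.
Sum = Δx · [r(-0.875) + r(-0.625) + r(-0.375) + ...].
Sum = 10.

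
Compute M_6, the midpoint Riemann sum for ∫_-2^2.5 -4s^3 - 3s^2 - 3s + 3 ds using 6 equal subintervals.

Δs = (2.5 − (-2))/6 = 0.75.
Midpoints: -1.625, -0.875, -0.125, 0.625, 1.375, 2.125.
f(-1.625) = 17.1171875, f(-0.875) = 6.0078125, f(-0.125) = 3.3359375, f(0.625) = -1.0234375, f(1.375) = -17.1953125, f(2.125) = -55.3046875.
Sum = Δs · [f(-1.625) + f(-0.875) + f(-0.125) + ...].
Sum = -35.296875.

-35.296875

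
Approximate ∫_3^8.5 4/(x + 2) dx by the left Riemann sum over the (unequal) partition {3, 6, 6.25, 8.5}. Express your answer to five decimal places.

3.61591

Subinterval widths: 3, 0.25, 2.25.
Left endpoints: 3, 6, 6.25.
f(3) = 0.8, f(6) = 0.5, f(6.25) = 16/33.
Sum = Σ Δx_i · f(x_i).
Sum ≈ 3.61591.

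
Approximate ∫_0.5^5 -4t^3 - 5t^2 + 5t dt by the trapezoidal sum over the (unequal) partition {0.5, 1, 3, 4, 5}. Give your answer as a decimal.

Subinterval widths: 0.5, 2, 1, 1.
f(0.5) = 0.75, f(1) = -4, f(3) = -138, f(4) = -316, f(5) = -600.
On each subinterval the trapezoid contributes (Δt_i/2)·[f(t_{i-1}) + f(t_i)].
Sum = -827.8125.

-827.8125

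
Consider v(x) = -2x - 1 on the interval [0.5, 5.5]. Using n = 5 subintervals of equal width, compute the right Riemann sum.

-40

Δx = (5.5 − 0.5)/5 = 1.
Right endpoints: 1.5, 2.5, 3.5, 4.5, 5.5.
v(1.5) = -4, v(2.5) = -6, v(3.5) = -8, v(4.5) = -10, v(5.5) = -12.
Sum = Δx · [v(1.5) + v(2.5) + v(3.5) + v(4.5) + v(5.5)].
Sum = -40.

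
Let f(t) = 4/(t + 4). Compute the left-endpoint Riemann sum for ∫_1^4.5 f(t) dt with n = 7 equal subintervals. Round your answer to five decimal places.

2.20704

Δt = (4.5 − 1)/7 = 0.5.
Left endpoints: 1, 1.5, 2, 2.5, 3, 3.5, 4.
f(1) = 0.8, f(1.5) = 8/11, f(2) = 2/3, f(2.5) = 8/13, f(3) = 4/7, f(3.5) = 8/15, f(4) = 0.5.
Sum = Δt · [f(1) + f(1.5) + f(2) + ...].
Sum ≈ 2.20704.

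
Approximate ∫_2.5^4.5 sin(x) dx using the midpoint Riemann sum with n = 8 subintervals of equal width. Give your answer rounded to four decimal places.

Δx = (4.5 − 2.5)/8 = 0.25.
Midpoints: 2.625, 2.875, 3.125, 3.375, 3.625, 3.875, 4.125, 4.375.
f(2.625) ≈ 0.4939, f(2.875) ≈ 0.2634, f(3.125) ≈ 0.0166, f(3.375) ≈ -0.2313, f(3.625) ≈ -0.4648, f(3.875) ≈ -0.6694, f(4.125) ≈ -0.8324, f(4.375) ≈ -0.9436.
Sum = Δx · [f(2.625) + f(2.875) + f(3.125) + ...].
Sum ≈ -0.5919.

-0.5919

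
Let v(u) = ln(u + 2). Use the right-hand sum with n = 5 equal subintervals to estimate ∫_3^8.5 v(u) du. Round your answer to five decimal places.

11.53978

Δu = (8.5 − 3)/5 = 1.1.
Right endpoints: 4.1, 5.2, 6.3, 7.4, 8.5.
v(4.1) ≈ 1.80829, v(5.2) ≈ 1.97408, v(6.3) ≈ 2.11626, v(7.4) ≈ 2.24071, v(8.5) ≈ 2.35138.
Sum = Δu · [v(4.1) + v(5.2) + v(6.3) + v(7.4) + v(8.5)].
Sum ≈ 11.53978.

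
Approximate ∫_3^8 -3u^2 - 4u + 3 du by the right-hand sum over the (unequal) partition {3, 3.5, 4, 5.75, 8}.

Subinterval widths: 0.5, 0.5, 1.75, 2.25.
Right endpoints: 3.5, 4, 5.75, 8.
f(3.5) = -47.75, f(4) = -61, f(5.75) = -119.1875, f(8) = -221.
Sum = Σ Δu_i · f(u_i).
Sum = -760.203125.

-760.203125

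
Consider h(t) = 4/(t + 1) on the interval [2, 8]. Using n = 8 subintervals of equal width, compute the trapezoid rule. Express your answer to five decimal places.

Δt = (8 − 2)/8 = 0.75.
h(2) = 4/3, h(2.75) = 16/15, h(3.5) = 8/9, h(4.25) = 16/21, h(5) = 2/3, h(5.75) = 16/27, h(6.5) = 8/15, h(7.25) = 16/33, h(8) = 4/9.
T_8 = (Δt/2)·[h(t_0) + 2h(t_1) + ... + 2h(t_{7}) + h(t_8)].
Sum ≈ 4.41284.

4.41284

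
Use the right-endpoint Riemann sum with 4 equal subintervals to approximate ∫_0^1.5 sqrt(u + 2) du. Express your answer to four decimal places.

Δu = (1.5 − 0)/4 = 0.375.
Right endpoints: 0.375, 0.75, 1.125, 1.5.
f(0.375) ≈ 1.5411, f(0.75) ≈ 1.6583, f(1.125) ≈ 1.7678, f(1.5) ≈ 1.8708.
Sum = Δu · [f(0.375) + f(0.75) + f(1.125) + f(1.5)].
Sum ≈ 2.5643.

2.5643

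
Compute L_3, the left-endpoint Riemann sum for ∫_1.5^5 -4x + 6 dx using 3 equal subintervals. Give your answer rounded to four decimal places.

Δx = (5 − 1.5)/3 = 7/6.
Left endpoints: 1.5, 8/3, 23/6.
f(1.5) = 0, f(8/3) = -14/3, f(23/6) = -28/3.
Sum = Δx · [f(1.5) + f(8/3) + f(23/6)].
Sum ≈ -16.3333.

-16.3333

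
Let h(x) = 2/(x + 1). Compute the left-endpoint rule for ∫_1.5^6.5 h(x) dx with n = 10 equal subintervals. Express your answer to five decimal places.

2.33646

Δx = (6.5 − 1.5)/10 = 0.5.
Left endpoints: 1.5, 2, 2.5, 3, 3.5, 4, 4.5, 5, 5.5, 6.
h(1.5) = 0.8, h(2) = 2/3, h(2.5) = 4/7, h(3) = 0.5, h(3.5) = 4/9, h(4) = 0.4, h(4.5) = 4/11, h(5) = 1/3, h(5.5) = 4/13, h(6) = 2/7.
Sum = Δx · [h(1.5) + h(2) + h(2.5) + ...].
Sum ≈ 2.33646.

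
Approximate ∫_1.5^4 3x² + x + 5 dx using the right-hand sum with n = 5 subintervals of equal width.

91.25

Δx = (4 − 1.5)/5 = 0.5.
Right endpoints: 2, 2.5, 3, 3.5, 4.
f(2) = 19, f(2.5) = 26.25, f(3) = 35, f(3.5) = 45.25, f(4) = 57.
Sum = Δx · [f(2) + f(2.5) + f(3) + f(3.5) + f(4)].
Sum = 91.25.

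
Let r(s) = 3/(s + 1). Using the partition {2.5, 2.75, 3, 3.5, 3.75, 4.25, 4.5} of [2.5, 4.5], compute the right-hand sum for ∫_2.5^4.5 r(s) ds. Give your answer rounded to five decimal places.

Subinterval widths: 0.25, 0.25, 0.5, 0.25, 0.5, 0.25.
Right endpoints: 2.75, 3, 3.5, 3.75, 4.25, 4.5.
r(2.75) = 0.8, r(3) = 0.75, r(3.5) = 2/3, r(3.75) = 12/19, r(4.25) = 4/7, r(4.5) = 6/11.
Sum = Σ Δs_i · r(s_i).
Sum ≈ 1.30081.

1.30081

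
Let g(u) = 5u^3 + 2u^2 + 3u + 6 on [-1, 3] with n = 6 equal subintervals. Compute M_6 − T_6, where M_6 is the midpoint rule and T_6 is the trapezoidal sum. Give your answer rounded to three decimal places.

-7.556

M_6 ≈ 152.14815.
T_6 ≈ 159.70370.
M_6 − T_6 ≈ -7.556.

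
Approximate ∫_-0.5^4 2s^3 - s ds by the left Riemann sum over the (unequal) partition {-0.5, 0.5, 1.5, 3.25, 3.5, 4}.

66.6640625

Subinterval widths: 1, 1, 1.75, 0.25, 0.5.
Left endpoints: -0.5, 0.5, 1.5, 3.25, 3.5.
f(-0.5) = 0.25, f(0.5) = -0.25, f(1.5) = 5.25, f(3.25) = 65.40625, f(3.5) = 82.25.
Sum = Σ Δs_i · f(s_i).
Sum = 66.6640625.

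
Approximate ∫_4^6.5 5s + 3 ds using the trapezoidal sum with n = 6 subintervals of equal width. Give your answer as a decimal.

Δs = (6.5 − 4)/6 = 5/12.
f(4) = 23, f(53/12) = 301/12, f(29/6) = 163/6, f(5.25) = 29.25, f(17/3) = 94/3, f(73/12) = 401/12, f(6.5) = 35.5.
T_6 = (Δs/2)·[f(s_0) + 2f(s_1) + ... + 2f(s_{5}) + f(s_6)].
Sum = 73.125.

73.125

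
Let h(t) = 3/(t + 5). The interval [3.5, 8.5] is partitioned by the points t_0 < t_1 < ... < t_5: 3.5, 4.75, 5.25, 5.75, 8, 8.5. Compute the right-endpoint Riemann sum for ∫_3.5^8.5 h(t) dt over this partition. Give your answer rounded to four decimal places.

1.3008

Subinterval widths: 1.25, 0.5, 0.5, 2.25, 0.5.
Right endpoints: 4.75, 5.25, 5.75, 8, 8.5.
h(4.75) = 4/13, h(5.25) = 12/41, h(5.75) = 12/43, h(8) = 3/13, h(8.5) = 2/9.
Sum = Σ Δt_i · h(t_i).
Sum ≈ 1.3008.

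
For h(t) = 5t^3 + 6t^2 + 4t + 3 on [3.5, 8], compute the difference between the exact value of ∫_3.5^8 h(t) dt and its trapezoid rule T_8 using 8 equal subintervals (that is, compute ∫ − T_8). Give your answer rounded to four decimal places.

-21.8914

Exact integral: ∫_3.5^8 h(t) dt = 5987.671875.
T_8 ≈ 6009.563232.
Error ≈ 5987.671875 − 6009.563232 ≈ -21.8914.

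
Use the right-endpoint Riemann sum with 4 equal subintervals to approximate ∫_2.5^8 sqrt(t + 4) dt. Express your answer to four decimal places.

Δt = (8 − 2.5)/4 = 1.375.
Right endpoints: 3.875, 5.25, 6.625, 8.
f(3.875) ≈ 2.8062, f(5.25) ≈ 3.0414, f(6.625) ≈ 3.2596, f(8) ≈ 3.4641.
Sum = Δt · [f(3.875) + f(5.25) + f(6.625) + f(8)].
Sum ≈ 17.2856.

17.2856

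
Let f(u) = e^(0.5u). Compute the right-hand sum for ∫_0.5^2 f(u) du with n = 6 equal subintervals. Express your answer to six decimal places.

3.051529

Δu = (2 − 0.5)/6 = 0.25.
Right endpoints: 0.75, 1, 1.25, 1.5, 1.75, 2.
f(0.75) ≈ 1.454991, f(1) ≈ 1.648721, f(1.25) ≈ 1.868246, f(1.5) ≈ 2.117000, f(1.75) ≈ 2.398875, f(2) ≈ 2.718282.
Sum = Δu · [f(0.75) + f(1) + f(1.25) + ...].
Sum ≈ 3.051529.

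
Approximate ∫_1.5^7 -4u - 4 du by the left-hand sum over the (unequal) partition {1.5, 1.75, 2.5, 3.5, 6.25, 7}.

Subinterval widths: 0.25, 0.75, 1, 2.75, 0.75.
Left endpoints: 1.5, 1.75, 2.5, 3.5, 6.25.
f(1.5) = -10, f(1.75) = -11, f(2.5) = -14, f(3.5) = -18, f(6.25) = -29.
Sum = Σ Δu_i · f(u_i).
Sum = -96.

-96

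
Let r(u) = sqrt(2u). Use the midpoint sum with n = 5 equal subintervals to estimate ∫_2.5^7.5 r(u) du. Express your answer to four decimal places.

Δu = (7.5 − 2.5)/5 = 1.
Midpoints: 3, 4, 5, 6, 7.
r(3) ≈ 2.4495, r(4) ≈ 2.8284, r(5) ≈ 3.1623, r(6) ≈ 3.4641, r(7) ≈ 3.7417.
Sum = Δu · [r(3) + r(4) + r(5) + r(6) + r(7)].
Sum ≈ 15.6460.

15.6460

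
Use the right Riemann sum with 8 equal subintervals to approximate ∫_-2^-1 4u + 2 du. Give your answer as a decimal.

Δu = (-1 − (-2))/8 = 0.125.
Right endpoints: -1.875, -1.75, -1.625, -1.5, -1.375, -1.25, -1.125, -1.
f(-1.875) = -5.5, f(-1.75) = -5, f(-1.625) = -4.5, f(-1.5) = -4, f(-1.375) = -3.5, f(-1.25) = -3, f(-1.125) = -2.5, f(-1) = -2.
Sum = Δu · [f(-1.875) + f(-1.75) + f(-1.625) + ...].
Sum = -3.75.

-3.75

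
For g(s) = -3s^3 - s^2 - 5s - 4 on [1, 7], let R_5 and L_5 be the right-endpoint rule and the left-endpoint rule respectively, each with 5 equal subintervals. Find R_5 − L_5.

R_5 = -2773.68.
L_5 = -1448.88.
R_5 − L_5 = -1324.8.

-1324.8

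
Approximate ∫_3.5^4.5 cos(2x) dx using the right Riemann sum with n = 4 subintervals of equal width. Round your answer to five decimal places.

-0.32800

Δx = (4.5 − 3.5)/4 = 0.25.
Right endpoints: 3.75, 4, 4.25, 4.5.
f(3.75) ≈ 0.34664, f(4) ≈ -0.14550, f(4.25) ≈ -0.60201, f(4.5) ≈ -0.91113.
Sum = Δx · [f(3.75) + f(4) + f(4.25) + f(4.5)].
Sum ≈ -0.32800.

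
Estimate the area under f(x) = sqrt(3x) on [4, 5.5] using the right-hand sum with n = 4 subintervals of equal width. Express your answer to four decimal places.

Δx = (5.5 − 4)/4 = 0.375.
Right endpoints: 4.375, 4.75, 5.125, 5.5.
f(4.375) ≈ 3.6228, f(4.75) ≈ 3.7749, f(5.125) ≈ 3.9211, f(5.5) ≈ 4.0620.
Sum = Δx · [f(4.375) + f(4.75) + f(5.125) + f(5.5)].
Sum ≈ 5.7678.

5.7678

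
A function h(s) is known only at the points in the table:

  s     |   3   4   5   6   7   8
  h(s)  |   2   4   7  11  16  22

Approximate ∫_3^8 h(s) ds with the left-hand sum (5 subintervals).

Δs = 1.
Sum = 1·[2 + 4 + 7 + 11 + 16] = 40.

40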